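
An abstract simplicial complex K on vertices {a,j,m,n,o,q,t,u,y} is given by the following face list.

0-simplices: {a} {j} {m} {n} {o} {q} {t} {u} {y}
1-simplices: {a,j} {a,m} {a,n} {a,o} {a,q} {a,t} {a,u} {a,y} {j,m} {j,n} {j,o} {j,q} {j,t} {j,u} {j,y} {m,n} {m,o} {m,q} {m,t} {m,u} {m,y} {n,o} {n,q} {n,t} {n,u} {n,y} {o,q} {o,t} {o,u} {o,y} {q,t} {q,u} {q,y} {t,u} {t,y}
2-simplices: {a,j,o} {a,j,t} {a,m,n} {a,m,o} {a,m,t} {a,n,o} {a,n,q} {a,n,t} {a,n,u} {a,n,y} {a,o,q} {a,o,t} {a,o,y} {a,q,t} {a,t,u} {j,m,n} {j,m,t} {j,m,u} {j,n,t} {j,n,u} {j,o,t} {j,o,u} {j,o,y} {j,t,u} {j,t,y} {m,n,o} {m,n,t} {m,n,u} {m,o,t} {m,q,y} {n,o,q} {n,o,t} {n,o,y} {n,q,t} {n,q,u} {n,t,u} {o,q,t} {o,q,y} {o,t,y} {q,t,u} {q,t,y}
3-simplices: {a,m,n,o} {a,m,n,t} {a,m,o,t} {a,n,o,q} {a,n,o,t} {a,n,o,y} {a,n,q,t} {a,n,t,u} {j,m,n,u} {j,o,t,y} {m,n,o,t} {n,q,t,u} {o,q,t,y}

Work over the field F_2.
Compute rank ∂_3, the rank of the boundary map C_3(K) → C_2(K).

rank∂_3=12

n_0=9 n_1=35 n_2=41 n_3=13  [Z2]
∂1: piv[aj,am,an,ao,aq,at,au,ay] rk=8  ker:jm,jn,jo,jq,jt,ju,jy,mn,mo,mq,mt,mu,my,no,nq,nt,nu,ny,oq,ot,ou,oy,qt,qu,qy,tu,ty
∂2: piv[ajo,ajt,amn,amo,amt,ano,anq,ant,anu,any,aoq,aot,aoy,aqt,atu,jmn,jmt,jmu,jnu,jou,joy,jty,mqy,nqu,oqy] rk=25  ker:jnt,jot,jtu,mno,mnt,mnu,mot,noq,not,noy,nqt,ntu,oqt,oty,qtu,qty
∂3: piv[amno,amnt,amot,anoq,anot,anoy,anqt,antu,jmnu,joty,nqtu,oqty] rk=12  ker:mnot
rk∂_3=12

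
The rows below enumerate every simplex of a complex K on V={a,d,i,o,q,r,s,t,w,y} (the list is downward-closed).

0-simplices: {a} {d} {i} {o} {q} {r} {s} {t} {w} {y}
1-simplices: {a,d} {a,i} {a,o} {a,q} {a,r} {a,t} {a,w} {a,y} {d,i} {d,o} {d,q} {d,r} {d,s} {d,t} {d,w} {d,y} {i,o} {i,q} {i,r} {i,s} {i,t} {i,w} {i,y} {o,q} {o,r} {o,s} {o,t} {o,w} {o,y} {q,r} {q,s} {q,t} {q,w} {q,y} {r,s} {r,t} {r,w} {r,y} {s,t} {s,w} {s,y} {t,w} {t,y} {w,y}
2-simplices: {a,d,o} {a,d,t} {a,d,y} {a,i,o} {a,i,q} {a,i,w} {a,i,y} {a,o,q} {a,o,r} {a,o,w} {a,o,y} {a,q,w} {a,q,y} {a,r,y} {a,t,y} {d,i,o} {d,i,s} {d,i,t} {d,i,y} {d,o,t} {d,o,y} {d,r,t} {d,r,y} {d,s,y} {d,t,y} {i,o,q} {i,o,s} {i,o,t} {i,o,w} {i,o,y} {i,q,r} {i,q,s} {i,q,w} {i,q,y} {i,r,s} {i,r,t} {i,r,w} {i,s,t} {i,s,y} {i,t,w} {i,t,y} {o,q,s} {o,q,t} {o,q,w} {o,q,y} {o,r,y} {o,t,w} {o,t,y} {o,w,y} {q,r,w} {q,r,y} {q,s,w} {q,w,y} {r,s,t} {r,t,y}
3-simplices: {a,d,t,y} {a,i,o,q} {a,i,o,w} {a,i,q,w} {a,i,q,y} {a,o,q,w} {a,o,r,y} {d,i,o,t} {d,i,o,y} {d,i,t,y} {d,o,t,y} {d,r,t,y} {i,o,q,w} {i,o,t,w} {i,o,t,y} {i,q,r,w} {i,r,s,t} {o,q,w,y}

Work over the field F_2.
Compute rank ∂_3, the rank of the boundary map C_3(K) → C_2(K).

rank∂_3=16

n_0=10 n_1=44 n_2=55 n_3=18  [Z2]
∂1: piv[ad,ai,ao,aq,ar,at,aw,ay,ds] rk=9  ker:di,do,dq,dr,dt,dw,dy,io,iq,ir,is,it,iw,iy,oq,or,os,ot,ow,oy,qr,qs,qt,qw,qy,rs,rt,rw,ry,st,sw,sy,tw,ty,wy
∂2: piv[ado,adt,ady,aio,aiq,aiw,aiy,aoq,aor,aow,aoy,aqw,aqy,ary,aty,dio,dis,dit,dot,drt,dry,dsy,ios,iqr,iqs,irs,irt,irw,ist,itw,oqt,owy,qsw] rk=33  ker:diy,doy,dty,ioq,iot,iow,ioy,iqw,iqy,isy,ity,oqs,oqw,oqy,ory,otw,oty,qrw,qry,qwy,rst,rty
∂3: piv[adty,aioq,aiow,aiqw,aiqy,aoqw,aory,diot,dioy,dity,doty,drty,iotw,iqrw,irst,oqwy] rk=16  ker:ioqw,ioty
rk∂_3=16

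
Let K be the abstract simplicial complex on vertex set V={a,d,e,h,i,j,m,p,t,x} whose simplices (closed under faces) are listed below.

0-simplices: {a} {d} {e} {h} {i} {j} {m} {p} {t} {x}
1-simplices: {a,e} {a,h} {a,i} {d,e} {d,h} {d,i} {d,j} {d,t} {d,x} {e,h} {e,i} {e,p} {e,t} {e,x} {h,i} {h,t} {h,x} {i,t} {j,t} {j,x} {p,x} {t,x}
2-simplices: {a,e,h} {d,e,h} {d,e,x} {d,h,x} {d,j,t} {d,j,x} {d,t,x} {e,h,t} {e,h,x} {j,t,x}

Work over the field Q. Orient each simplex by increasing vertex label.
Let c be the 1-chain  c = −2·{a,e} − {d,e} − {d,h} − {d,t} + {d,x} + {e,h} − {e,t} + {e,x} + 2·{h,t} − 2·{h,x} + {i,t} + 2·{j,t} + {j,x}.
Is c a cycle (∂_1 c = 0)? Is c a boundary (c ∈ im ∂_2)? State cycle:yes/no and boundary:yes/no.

cycle:no boundary:no

n_0=10 n_1=22 n_2=10  [Q]
∂1: piv[ae,ah,ai,de,dj,dt,dx,ep] rk=8  ker:dh,di,eh,ei,et,ex,hi,ht,hx,it,jt,jx,px,tx
∂2: piv[aeh,deh,dex,dhx,djt,djx,dtx,eht] rk=8  ker:ehx,jtx
∂1c = 2·{a} + 2·{d} − 4·{e} − {i} − 3·{j} + 3·{t} + {x}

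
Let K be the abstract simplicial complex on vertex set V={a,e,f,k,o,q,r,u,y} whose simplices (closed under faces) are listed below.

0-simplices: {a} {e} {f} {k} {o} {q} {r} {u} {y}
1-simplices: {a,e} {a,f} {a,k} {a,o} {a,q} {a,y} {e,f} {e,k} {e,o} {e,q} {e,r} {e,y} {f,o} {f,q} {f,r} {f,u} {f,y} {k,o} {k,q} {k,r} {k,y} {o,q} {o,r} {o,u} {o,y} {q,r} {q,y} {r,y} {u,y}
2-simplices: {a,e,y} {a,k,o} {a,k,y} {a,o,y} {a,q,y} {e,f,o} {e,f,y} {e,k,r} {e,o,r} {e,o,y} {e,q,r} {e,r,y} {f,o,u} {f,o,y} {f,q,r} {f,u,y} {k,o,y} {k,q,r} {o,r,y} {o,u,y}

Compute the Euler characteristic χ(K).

χ(K)=0

n_0=9 n_1=29 n_2=20
χ=+9−29+20=0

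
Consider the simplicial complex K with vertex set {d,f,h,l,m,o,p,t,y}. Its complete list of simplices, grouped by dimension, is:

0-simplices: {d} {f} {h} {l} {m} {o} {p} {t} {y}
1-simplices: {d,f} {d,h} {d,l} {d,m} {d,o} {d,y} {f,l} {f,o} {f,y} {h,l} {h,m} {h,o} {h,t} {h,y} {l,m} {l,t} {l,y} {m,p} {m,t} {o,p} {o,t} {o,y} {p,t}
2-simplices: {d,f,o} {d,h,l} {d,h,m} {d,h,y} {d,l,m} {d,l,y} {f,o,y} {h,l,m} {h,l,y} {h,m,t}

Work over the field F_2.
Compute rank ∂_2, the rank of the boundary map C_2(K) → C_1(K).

n_0=9 n_1=23 n_2=10  [Z2]
∂1: piv[df,dh,dl,dm,do,dy,ht,mp] rk=8  ker:fl,fo,fy,hl,hm,ho,hy,lm,lt,ly,mt,op,ot,oy,pt
∂2: piv[dfo,dhl,dhm,dhy,dlm,dly,foy,hmt] rk=8  ker:hlm,hly
rk∂_2=8

rank∂_2=8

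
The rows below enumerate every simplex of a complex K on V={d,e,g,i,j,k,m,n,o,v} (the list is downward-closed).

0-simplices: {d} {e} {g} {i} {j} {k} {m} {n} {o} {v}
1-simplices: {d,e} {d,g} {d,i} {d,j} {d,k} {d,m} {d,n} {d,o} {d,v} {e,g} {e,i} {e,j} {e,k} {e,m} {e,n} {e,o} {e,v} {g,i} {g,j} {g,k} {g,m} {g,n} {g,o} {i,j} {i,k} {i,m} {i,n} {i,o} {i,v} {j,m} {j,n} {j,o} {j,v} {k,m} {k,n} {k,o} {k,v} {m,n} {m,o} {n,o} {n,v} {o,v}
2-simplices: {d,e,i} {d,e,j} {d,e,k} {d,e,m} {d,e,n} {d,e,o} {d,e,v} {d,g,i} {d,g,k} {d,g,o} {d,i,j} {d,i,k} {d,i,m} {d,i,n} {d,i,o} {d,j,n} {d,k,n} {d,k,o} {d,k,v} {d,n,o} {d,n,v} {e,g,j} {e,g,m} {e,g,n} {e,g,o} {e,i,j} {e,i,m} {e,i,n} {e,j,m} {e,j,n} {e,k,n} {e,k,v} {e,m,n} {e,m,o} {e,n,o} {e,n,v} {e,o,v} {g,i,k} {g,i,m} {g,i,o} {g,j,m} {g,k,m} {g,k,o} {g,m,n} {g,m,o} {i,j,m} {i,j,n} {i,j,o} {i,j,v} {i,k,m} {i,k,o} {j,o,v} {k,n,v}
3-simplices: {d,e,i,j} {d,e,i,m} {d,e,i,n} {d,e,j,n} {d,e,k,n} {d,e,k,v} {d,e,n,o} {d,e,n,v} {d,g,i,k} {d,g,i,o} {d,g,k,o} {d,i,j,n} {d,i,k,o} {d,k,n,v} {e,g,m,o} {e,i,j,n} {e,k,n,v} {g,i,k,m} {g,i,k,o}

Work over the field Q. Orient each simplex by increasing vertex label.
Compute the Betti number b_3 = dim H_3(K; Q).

b_3=3

n_0=10 n_1=42 n_2=53 n_3=19  [Q]
∂1: piv[de,dg,di,dj,dk,dm,dn,do,dv] rk=9  ker:eg,ei,ej,ek,em,en,eo,ev,gi,gj,gk,gm,gn,go,ij,ik,im,in,io,iv,jm,jn,jo,jv,km,kn,ko,kv,mn,mo,no,nv,ov
∂2: piv[dei,dej,dek,dem,den,deo,dev,dgi,dgk,dgo,dij,dik,dim,din,dio,djn,dkn,dko,dkv,dno,dnv,egj,egm,egn,ego,ejm,emn,emo,eov,gkm,ijo,ijv,jov] rk=33  ker:eij,eim,ein,ejn,ekn,ekv,eno,env,gik,gim,gio,gjm,gko,gmn,gmo,ijm,ijn,ikm,iko,knv
∂3: piv[deij,deim,dein,dejn,dekn,dekv,deno,denv,dgik,dgio,dgko,dijn,diko,dknv,egmo,gikm] rk=16  ker:eijn,eknv,giko
b_3=(19−16)−0=3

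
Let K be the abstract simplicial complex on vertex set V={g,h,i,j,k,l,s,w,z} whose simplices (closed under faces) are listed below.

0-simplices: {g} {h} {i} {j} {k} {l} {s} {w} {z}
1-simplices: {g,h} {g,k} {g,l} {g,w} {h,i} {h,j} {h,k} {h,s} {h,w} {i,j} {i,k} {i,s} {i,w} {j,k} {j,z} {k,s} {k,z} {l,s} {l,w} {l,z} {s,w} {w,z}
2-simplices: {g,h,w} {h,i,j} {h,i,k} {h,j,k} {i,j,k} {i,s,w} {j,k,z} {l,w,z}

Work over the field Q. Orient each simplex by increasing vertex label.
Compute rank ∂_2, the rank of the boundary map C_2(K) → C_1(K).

n_0=9 n_1=22 n_2=8  [Q]
∂1: piv[gh,gk,gl,gw,hi,hj,hs,jz] rk=8  ker:hk,hw,ij,ik,is,iw,jk,ks,kz,ls,lw,lz,sw,wz
∂2: piv[ghw,hij,hik,hjk,isw,jkz,lwz] rk=7  ker:ijk
rk∂_2=7

rank∂_2=7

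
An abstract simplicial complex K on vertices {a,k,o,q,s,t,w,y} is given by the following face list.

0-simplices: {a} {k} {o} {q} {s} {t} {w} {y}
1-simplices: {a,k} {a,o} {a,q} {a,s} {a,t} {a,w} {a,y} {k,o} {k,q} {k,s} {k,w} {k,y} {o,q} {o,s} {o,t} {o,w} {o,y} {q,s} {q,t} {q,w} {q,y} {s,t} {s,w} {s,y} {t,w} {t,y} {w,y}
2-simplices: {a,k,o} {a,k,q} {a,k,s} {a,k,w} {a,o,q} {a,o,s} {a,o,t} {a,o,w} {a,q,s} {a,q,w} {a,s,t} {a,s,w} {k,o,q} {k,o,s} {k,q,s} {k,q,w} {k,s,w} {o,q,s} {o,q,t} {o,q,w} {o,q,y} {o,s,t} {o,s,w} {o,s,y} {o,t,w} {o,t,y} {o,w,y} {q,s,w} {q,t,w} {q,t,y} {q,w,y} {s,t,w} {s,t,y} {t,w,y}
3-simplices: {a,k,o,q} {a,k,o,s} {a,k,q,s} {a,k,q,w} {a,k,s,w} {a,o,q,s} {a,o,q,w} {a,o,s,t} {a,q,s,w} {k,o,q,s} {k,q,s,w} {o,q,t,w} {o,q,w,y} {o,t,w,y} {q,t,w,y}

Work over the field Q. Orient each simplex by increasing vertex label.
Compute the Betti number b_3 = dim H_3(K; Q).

n_0=8 n_1=27 n_2=34 n_3=15  [Q]
∂1: piv[ak,ao,aq,as,at,aw,ay] rk=7  ker:ko,kq,ks,kw,ky,oq,os,ot,ow,oy,qs,qt,qw,qy,st,sw,sy,tw,ty,wy
∂2: piv[ako,akq,aks,akw,aoq,aos,aot,aow,aqs,aqw,ast,asw,oqt,oqy,osy,otw,oty,owy] rk=18  ker:koq,kos,kqs,kqw,ksw,oqs,oqw,ost,osw,qsw,qtw,qty,qwy,stw,sty,twy
∂3: piv[akoq,akos,akqs,akqw,aksw,aoqs,aoqw,aost,aqsw,oqtw,oqwy,otwy,qtwy] rk=13  ker:koqs,kqsw
b_3=(15−13)−0=2

b_3=2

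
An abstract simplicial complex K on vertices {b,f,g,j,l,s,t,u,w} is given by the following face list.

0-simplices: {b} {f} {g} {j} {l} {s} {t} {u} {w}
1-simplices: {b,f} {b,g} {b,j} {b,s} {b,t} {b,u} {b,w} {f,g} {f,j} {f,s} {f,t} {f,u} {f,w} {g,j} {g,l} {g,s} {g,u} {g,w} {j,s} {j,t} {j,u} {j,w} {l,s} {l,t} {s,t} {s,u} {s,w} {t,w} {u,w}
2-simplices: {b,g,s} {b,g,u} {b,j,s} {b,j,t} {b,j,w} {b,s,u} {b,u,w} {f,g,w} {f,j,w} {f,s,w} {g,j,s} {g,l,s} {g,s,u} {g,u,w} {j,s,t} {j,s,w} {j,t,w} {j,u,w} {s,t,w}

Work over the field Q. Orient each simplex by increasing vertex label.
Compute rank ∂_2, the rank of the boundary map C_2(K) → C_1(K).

n_0=9 n_1=29 n_2=19  [Q]
∂1: piv[bf,bg,bj,bs,bt,bu,bw,gl] rk=8  ker:fg,fj,fs,ft,fu,fw,gj,gs,gu,gw,js,jt,ju,jw,ls,lt,st,su,sw,tw,uw
∂2: piv[bgs,bgu,bjs,bjt,bjw,bsu,buw,fgw,fjw,fsw,gjs,gls,guw,jst,jsw,jtw,juw] rk=17  ker:gsu,stw
rk∂_2=17

rank∂_2=17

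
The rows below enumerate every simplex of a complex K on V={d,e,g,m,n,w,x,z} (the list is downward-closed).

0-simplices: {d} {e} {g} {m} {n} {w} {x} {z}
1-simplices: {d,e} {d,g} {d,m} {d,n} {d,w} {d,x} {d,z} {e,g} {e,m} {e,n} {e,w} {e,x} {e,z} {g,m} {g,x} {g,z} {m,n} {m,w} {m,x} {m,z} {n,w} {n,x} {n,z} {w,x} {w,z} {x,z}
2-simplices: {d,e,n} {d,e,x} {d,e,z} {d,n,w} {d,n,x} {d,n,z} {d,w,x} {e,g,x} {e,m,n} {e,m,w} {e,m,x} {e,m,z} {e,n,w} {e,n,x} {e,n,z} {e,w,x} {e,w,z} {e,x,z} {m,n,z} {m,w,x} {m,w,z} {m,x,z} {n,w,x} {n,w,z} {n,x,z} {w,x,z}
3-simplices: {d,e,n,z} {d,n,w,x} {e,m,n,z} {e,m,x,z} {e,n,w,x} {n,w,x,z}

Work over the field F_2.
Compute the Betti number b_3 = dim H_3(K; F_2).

n_0=8 n_1=26 n_2=26 n_3=6  [Z2]
∂1: piv[de,dg,dm,dn,dw,dx,dz] rk=7  ker:eg,em,en,ew,ex,ez,gm,gx,gz,mn,mw,mx,mz,nw,nx,nz,wx,wz,xz
∂2: piv[den,dex,dez,dnw,dnx,dnz,dwx,egx,emn,emw,emx,emz,enw,ewz,exz] rk=15  ker:enx,enz,ewx,mnz,mwx,mwz,mxz,nwx,nwz,nxz,wxz
∂3: piv[denz,dnwx,emnz,emxz,enwx,nwxz] rk=6
b_3=(6−6)−0=0

b_3=0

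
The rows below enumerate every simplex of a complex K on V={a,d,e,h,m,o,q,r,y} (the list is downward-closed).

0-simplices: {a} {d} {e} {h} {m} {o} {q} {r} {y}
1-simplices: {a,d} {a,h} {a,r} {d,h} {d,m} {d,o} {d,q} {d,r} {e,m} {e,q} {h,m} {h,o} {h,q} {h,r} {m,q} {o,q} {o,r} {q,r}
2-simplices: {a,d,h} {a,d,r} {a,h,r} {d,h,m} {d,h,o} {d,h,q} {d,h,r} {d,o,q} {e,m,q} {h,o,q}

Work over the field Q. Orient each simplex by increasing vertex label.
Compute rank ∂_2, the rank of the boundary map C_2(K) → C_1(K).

n_0=9 n_1=18 n_2=10  [Q]
∂1: piv[ad,ah,ar,dm,do,dq,em] rk=7  ker:dh,dr,eq,hm,ho,hq,hr,mq,oq,or,qr
∂2: piv[adh,adr,ahr,dhm,dho,dhq,doq,emq] rk=8  ker:dhr,hoq
rk∂_2=8

rank∂_2=8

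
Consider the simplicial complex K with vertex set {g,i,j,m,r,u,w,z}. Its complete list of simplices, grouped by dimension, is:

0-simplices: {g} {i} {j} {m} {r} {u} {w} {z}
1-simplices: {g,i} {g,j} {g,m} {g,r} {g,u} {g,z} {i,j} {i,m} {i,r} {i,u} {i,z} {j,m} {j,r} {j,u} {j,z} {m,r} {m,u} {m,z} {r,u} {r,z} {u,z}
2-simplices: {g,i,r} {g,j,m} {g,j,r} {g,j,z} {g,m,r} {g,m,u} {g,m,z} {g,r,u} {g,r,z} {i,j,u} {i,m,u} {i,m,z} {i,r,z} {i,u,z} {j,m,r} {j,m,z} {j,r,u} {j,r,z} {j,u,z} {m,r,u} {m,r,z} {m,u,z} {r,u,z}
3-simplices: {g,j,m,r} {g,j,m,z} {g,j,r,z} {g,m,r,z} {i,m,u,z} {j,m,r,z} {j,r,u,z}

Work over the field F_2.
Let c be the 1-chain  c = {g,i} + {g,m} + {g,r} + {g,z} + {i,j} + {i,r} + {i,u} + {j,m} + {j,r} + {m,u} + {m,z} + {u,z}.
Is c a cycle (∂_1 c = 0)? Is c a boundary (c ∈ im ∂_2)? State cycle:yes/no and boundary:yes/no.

n_0=8 n_1=21 n_2=23 n_3=7  [Z2]
∂1: piv[gi,gj,gm,gr,gu,gz] rk=6  ker:ij,im,ir,iu,iz,jm,jr,ju,jz,mr,mu,mz,ru,rz,uz
∂2: piv[gir,gjm,gjr,gjz,gmr,gmu,gmz,gru,grz,iju,imu,imz,irz,iuz,jru] rk=15  ker:jmr,jmz,jrz,juz,mru,mrz,muz,ruz
∂3: piv[gjmr,gjmz,gjrz,gmrz,imuz,jruz] rk=6  ker:jmrz
∂1c = {j} + {r} + {u} + {z}

cycle:no boundary:no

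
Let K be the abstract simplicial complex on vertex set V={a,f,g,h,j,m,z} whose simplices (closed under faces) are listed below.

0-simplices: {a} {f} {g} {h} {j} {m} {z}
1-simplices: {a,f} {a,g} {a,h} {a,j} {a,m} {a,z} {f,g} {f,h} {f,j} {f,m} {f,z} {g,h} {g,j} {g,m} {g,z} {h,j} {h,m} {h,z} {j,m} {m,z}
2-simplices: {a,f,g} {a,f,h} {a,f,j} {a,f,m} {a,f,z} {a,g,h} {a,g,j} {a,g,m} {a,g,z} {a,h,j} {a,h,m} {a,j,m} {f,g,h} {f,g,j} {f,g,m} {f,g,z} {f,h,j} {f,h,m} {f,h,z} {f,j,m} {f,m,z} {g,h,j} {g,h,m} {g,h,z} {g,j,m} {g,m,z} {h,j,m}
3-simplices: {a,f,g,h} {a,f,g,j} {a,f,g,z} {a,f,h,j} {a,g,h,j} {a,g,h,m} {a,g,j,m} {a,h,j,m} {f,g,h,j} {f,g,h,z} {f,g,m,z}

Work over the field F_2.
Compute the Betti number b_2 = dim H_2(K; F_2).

n_0=7 n_1=20 n_2=27 n_3=11  [Z2]
∂1: piv[af,ag,ah,aj,am,az] rk=6  ker:fg,fh,fj,fm,fz,gh,gj,gm,gz,hj,hm,hz,jm,mz
∂2: piv[afg,afh,afj,afm,afz,agh,agj,agm,agz,ahj,ahm,ajm,fhz,fmz] rk=14  ker:fgh,fgj,fgm,fgz,fhj,fhm,fjm,ghj,ghm,ghz,gjm,gmz,hjm
∂3: piv[afgh,afgj,afgz,afhj,aghj,aghm,agjm,ahjm,fghz,fgmz] rk=10  ker:fghj
b_2=(27−14)−10=3

b_2=3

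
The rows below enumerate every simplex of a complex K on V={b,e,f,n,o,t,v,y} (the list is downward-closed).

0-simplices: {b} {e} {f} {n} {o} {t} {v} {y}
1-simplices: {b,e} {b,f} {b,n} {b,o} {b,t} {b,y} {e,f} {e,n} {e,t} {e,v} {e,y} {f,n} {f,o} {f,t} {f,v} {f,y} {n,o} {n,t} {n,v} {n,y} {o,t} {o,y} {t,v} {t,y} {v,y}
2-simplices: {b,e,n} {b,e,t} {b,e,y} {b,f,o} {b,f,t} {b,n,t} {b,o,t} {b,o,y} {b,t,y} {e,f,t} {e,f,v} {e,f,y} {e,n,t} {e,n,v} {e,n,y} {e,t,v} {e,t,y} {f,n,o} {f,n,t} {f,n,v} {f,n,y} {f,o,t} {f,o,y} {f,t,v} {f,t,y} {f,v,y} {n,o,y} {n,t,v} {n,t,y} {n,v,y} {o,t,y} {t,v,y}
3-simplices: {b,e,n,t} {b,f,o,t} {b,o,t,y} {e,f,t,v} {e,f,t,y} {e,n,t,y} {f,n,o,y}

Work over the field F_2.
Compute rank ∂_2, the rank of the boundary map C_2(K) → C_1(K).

rank∂_2=18

n_0=8 n_1=25 n_2=32 n_3=7  [Z2]
∂1: piv[be,bf,bn,bo,bt,by,ev] rk=7  ker:ef,en,et,ey,fn,fo,ft,fv,fy,no,nt,nv,ny,ot,oy,tv,ty,vy
∂2: piv[ben,bet,bey,bfo,bft,bnt,bot,boy,bty,eft,efv,efy,env,eny,etv,fno,fnt,fvy] rk=18  ker:ent,ety,fnv,fny,fot,foy,ftv,fty,noy,ntv,nty,nvy,oty,tvy
∂3: piv[bent,bfot,boty,eftv,efty,enty,fnoy] rk=7
rk∂_2=18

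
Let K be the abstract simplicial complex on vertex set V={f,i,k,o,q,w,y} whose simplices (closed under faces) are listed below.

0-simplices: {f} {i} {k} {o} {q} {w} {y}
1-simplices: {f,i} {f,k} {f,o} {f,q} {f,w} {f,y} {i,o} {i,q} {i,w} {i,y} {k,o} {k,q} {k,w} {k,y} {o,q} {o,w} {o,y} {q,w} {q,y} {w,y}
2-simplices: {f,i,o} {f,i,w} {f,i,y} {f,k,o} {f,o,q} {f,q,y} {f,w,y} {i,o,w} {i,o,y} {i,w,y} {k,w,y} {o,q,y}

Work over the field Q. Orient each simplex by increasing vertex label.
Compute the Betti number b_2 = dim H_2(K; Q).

n_0=7 n_1=20 n_2=12  [Q]
∂1: piv[fi,fk,fo,fq,fw,fy] rk=6  ker:io,iq,iw,iy,ko,kq,kw,ky,oq,ow,oy,qw,qy,wy
∂2: piv[fio,fiw,fiy,fko,foq,fqy,fwy,iow,ioy,kwy] rk=10  ker:iwy,oqy
b_2=(12−10)−0=2

b_2=2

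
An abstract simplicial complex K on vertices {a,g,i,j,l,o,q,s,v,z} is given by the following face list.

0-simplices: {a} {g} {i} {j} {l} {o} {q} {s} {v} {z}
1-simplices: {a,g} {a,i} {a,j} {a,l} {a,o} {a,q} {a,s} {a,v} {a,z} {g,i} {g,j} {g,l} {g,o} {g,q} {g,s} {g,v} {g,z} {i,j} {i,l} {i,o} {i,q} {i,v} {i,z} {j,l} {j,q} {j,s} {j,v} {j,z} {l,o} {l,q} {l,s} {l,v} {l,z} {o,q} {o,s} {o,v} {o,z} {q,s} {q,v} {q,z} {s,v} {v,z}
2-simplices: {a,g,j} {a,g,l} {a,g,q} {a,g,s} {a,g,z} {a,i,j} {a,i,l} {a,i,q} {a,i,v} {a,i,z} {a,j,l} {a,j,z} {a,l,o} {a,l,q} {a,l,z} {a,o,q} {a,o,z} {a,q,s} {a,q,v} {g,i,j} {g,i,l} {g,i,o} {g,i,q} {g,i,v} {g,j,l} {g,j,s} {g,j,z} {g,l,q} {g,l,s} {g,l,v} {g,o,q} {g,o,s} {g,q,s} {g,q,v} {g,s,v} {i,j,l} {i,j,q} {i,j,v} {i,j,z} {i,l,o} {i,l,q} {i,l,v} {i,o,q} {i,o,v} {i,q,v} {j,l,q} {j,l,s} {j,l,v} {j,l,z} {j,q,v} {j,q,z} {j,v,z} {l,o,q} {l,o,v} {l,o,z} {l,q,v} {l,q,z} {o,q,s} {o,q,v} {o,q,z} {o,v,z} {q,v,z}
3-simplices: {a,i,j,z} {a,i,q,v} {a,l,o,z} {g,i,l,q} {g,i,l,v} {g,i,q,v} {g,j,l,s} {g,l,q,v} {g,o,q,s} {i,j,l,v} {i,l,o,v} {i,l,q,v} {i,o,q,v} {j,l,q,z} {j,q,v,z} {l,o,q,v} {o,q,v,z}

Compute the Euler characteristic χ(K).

n_0=10 n_1=42 n_2=62 n_3=17
χ=+10−42+62−17=13

χ(K)=13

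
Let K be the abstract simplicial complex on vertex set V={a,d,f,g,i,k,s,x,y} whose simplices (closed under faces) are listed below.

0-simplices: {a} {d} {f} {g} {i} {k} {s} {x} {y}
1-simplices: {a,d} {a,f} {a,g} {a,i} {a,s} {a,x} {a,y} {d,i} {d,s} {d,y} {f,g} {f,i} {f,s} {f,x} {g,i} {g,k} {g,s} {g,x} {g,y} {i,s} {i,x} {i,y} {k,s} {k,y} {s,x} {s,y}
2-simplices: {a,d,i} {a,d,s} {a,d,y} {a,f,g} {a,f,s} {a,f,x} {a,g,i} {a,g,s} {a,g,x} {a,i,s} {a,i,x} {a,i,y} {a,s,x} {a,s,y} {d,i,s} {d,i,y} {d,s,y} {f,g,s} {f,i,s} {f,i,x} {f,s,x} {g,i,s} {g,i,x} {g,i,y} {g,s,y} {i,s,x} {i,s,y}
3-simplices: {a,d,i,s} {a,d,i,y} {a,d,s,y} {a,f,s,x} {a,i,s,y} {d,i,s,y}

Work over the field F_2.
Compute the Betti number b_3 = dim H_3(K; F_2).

b_3=1

n_0=9 n_1=26 n_2=27 n_3=6  [Z2]
∂1: piv[ad,af,ag,ai,as,ax,ay,gk] rk=8  ker:di,ds,dy,fg,fi,fs,fx,gi,gs,gx,gy,is,ix,iy,ks,ky,sx,sy
∂2: piv[adi,ads,ady,afg,afs,afx,agi,ags,agx,ais,aix,aiy,asx,asy,fis,giy] rk=16  ker:dis,diy,dsy,fgs,fix,fsx,gis,gix,gsy,isx,isy
∂3: piv[adis,adiy,adsy,afsx,aisy] rk=5  ker:disy
b_3=(6−5)−0=1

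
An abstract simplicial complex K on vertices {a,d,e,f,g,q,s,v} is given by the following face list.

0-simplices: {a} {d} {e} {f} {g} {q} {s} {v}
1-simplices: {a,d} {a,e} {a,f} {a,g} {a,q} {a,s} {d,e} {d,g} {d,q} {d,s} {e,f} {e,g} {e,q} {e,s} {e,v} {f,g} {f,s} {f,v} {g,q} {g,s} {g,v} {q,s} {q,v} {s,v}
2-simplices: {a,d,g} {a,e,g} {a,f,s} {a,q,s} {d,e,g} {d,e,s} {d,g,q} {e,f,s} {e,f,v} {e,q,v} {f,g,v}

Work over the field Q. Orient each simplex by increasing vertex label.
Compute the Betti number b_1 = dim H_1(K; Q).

n_0=8 n_1=24 n_2=11  [Q]
∂1: piv[ad,ae,af,ag,aq,as,ev] rk=7  ker:de,dg,dq,ds,ef,eg,eq,es,fg,fs,fv,gq,gs,gv,qs,qv,sv
∂2: piv[adg,aeg,afs,aqs,deg,des,dgq,efs,efv,eqv,fgv] rk=11
b_1=(24−7)−11=6

b_1=6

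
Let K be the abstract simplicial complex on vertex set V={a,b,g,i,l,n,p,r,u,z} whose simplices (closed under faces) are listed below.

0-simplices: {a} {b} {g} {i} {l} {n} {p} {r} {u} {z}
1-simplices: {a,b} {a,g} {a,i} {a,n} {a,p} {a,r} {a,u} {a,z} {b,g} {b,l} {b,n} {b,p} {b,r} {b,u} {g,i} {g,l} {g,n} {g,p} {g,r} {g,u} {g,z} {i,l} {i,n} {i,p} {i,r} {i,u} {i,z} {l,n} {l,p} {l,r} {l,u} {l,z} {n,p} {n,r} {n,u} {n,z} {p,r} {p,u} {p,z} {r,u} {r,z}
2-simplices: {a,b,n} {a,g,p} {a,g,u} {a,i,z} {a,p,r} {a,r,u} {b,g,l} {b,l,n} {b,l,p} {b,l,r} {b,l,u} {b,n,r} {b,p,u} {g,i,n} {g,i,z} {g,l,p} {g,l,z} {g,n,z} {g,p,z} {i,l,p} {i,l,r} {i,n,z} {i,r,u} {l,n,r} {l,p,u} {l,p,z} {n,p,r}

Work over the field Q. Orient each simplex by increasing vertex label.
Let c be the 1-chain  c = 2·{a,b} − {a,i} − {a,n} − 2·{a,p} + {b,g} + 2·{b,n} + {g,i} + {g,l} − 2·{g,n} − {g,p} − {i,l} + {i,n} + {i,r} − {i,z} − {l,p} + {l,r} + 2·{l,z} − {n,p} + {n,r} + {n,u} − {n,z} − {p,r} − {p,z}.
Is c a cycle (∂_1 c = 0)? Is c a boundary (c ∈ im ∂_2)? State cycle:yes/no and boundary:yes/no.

n_0=10 n_1=41 n_2=27  [Q]
∂1: piv[ab,ag,ai,an,ap,ar,au,az,bl] rk=9  ker:bg,bn,bp,br,bu,gi,gl,gn,gp,gr,gu,gz,il,in,ip,ir,iu,iz,ln,lp,lr,lu,lz,np,nr,nu,nz,pr,pu,pz,ru,rz
∂2: piv[abn,agp,agu,aiz,apr,aru,bgl,bln,blp,blr,blu,bnr,bpu,gin,giz,glp,glz,gnz,gpz,ilp,ilr,iru,npr] rk=23  ker:inz,lnr,lpu,lpz
∂1c = 2·{a} − {b} + 2·{g} − 2·{l} − 3·{p} + 2·{r} + {u} − {z}

cycle:no boundary:no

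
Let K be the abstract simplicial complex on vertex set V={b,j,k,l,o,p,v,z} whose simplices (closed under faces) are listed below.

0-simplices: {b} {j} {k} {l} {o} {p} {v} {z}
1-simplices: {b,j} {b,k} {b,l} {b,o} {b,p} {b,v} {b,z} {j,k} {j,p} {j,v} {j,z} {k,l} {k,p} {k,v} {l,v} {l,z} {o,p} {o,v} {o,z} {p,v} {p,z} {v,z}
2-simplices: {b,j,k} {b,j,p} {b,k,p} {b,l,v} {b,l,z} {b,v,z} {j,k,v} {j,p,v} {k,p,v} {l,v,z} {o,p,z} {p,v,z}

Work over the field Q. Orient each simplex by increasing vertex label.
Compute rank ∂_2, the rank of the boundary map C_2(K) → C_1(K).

rank∂_2=10

n_0=8 n_1=22 n_2=12  [Q]
∂1: piv[bj,bk,bl,bo,bp,bv,bz] rk=7  ker:jk,jp,jv,jz,kl,kp,kv,lv,lz,op,ov,oz,pv,pz,vz
∂2: piv[bjk,bjp,bkp,blv,blz,bvz,jkv,jpv,opz,pvz] rk=10  ker:kpv,lvz
rk∂_2=10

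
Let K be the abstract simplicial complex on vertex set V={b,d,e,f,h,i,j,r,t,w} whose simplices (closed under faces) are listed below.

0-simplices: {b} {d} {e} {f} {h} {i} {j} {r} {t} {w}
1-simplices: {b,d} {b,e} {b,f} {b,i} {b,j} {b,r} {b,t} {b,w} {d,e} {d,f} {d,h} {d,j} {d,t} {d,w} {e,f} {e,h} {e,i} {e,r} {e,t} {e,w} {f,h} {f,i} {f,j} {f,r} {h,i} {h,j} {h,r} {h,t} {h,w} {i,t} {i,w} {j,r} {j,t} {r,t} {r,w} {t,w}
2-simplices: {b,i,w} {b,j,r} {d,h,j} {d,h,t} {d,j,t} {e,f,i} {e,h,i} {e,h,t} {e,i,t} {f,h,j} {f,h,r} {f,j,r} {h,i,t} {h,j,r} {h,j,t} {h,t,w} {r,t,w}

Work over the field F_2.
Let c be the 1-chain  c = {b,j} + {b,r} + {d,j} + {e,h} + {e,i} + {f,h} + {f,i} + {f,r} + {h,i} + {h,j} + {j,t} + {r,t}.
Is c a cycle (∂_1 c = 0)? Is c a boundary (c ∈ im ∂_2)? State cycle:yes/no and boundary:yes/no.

cycle:no boundary:no

n_0=10 n_1=36 n_2=17  [Z2]
∂1: piv[bd,be,bf,bi,bj,br,bt,bw,dh] rk=9  ker:de,df,dj,dt,dw,ef,eh,ei,er,et,ew,fh,fi,fj,fr,hi,hj,hr,ht,hw,it,iw,jr,jt,rt,rw,tw
∂2: piv[biw,bjr,dhj,dht,djt,efi,ehi,eht,eit,fhj,fhr,fjr,htw,rtw] rk=14  ker:hit,hjr,hjt
∂1c = {d} + {f} + {i} + {r}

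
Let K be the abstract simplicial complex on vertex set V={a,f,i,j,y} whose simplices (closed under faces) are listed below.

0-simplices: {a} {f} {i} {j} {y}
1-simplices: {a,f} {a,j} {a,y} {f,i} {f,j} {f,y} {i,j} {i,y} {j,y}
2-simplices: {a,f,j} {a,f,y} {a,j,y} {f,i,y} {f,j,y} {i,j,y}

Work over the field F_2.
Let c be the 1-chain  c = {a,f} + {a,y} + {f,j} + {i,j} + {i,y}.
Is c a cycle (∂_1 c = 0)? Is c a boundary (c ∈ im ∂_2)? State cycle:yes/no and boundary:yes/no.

n_0=5 n_1=9 n_2=6  [Z2]
∂1: piv[af,aj,ay,fi] rk=4  ker:fj,fy,ij,iy,jy
∂2: piv[afj,afy,ajy,fiy,ijy] rk=5  ker:fjy
∂1c = 0
c vs im∂2: reduces to 0 ⇒ boundary

cycle:yes boundary:yes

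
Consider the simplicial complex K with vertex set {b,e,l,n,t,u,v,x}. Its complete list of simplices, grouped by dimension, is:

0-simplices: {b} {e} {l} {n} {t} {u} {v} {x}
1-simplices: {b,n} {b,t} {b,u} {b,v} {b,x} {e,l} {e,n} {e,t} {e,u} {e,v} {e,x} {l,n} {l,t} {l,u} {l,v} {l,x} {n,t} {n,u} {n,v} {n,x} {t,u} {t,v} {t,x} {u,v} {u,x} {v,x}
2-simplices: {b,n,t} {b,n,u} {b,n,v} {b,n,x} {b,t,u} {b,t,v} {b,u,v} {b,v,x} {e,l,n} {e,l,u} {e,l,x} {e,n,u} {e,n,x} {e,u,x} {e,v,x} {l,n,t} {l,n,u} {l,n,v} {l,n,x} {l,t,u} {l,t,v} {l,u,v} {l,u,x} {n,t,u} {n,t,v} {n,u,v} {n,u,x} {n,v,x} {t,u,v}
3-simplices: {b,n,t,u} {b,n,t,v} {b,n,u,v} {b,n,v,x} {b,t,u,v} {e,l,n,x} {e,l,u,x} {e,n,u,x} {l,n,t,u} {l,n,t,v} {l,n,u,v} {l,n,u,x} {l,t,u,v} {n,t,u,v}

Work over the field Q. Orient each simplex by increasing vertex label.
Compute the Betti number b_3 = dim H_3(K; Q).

n_0=8 n_1=26 n_2=29 n_3=14  [Q]
∂1: piv[bn,bt,bu,bv,bx,el,en] rk=7  ker:et,eu,ev,ex,ln,lt,lu,lv,lx,nt,nu,nv,nx,tu,tv,tx,uv,ux,vx
∂2: piv[bnt,bnu,bnv,bnx,btu,btv,buv,bvx,eln,elu,elx,enu,enx,eux,evx,lnt,lnv] rk=17  ker:lnu,lnx,ltu,ltv,luv,lux,ntu,ntv,nuv,nux,nvx,tuv
∂3: piv[bntu,bntv,bnuv,bnvx,btuv,elnx,elux,enux,lntu,lntv,lnuv,lnux] rk=12  ker:ltuv,ntuv
b_3=(14−12)−0=2

b_3=2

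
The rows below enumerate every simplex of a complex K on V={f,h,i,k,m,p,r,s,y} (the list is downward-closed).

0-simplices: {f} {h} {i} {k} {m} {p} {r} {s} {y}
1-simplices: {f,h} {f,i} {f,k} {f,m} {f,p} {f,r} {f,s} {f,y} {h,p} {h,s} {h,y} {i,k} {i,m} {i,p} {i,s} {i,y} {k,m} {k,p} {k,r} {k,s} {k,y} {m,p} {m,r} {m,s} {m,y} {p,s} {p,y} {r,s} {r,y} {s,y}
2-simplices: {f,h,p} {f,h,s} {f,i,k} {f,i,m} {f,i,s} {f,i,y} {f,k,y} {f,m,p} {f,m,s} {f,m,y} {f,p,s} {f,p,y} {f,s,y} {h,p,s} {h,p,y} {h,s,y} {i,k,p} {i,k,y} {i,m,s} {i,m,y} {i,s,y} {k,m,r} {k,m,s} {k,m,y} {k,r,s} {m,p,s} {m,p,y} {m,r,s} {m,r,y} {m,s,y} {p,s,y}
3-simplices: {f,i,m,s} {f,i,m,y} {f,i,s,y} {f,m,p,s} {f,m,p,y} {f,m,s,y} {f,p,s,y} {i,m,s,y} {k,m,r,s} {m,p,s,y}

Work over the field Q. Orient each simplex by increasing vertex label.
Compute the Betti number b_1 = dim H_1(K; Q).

n_0=9 n_1=30 n_2=31 n_3=10  [Q]
∂1: piv[fh,fi,fk,fm,fp,fr,fs,fy] rk=8  ker:hp,hs,hy,ik,im,ip,is,iy,km,kp,kr,ks,ky,mp,mr,ms,my,ps,py,rs,ry,sy
∂2: piv[fhp,fhs,fik,fim,fis,fiy,fky,fmp,fms,fmy,fps,fpy,fsy,hpy,ikp,kmr,kms,kmy,krs,mry] rk=20  ker:hps,hsy,iky,ims,imy,isy,mps,mpy,mrs,msy,psy
∂3: piv[fims,fimy,fisy,fmps,fmpy,fmsy,fpsy,kmrs] rk=8  ker:imsy,mpsy
b_1=(30−8)−20=2

b_1=2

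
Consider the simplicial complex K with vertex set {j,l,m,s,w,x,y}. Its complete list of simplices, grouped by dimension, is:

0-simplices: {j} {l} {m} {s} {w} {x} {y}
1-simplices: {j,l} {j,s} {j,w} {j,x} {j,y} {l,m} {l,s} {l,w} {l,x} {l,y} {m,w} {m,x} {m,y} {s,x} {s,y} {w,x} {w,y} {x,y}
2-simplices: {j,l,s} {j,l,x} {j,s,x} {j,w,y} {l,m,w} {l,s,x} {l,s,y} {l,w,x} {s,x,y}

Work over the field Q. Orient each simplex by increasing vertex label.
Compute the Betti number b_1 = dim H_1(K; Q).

b_1=4

n_0=7 n_1=18 n_2=9  [Q]
∂1: piv[jl,js,jw,jx,jy,lm] rk=6  ker:ls,lw,lx,ly,mw,mx,my,sx,sy,wx,wy,xy
∂2: piv[jls,jlx,jsx,jwy,lmw,lsy,lwx,sxy] rk=8  ker:lsx
b_1=(18−6)−8=4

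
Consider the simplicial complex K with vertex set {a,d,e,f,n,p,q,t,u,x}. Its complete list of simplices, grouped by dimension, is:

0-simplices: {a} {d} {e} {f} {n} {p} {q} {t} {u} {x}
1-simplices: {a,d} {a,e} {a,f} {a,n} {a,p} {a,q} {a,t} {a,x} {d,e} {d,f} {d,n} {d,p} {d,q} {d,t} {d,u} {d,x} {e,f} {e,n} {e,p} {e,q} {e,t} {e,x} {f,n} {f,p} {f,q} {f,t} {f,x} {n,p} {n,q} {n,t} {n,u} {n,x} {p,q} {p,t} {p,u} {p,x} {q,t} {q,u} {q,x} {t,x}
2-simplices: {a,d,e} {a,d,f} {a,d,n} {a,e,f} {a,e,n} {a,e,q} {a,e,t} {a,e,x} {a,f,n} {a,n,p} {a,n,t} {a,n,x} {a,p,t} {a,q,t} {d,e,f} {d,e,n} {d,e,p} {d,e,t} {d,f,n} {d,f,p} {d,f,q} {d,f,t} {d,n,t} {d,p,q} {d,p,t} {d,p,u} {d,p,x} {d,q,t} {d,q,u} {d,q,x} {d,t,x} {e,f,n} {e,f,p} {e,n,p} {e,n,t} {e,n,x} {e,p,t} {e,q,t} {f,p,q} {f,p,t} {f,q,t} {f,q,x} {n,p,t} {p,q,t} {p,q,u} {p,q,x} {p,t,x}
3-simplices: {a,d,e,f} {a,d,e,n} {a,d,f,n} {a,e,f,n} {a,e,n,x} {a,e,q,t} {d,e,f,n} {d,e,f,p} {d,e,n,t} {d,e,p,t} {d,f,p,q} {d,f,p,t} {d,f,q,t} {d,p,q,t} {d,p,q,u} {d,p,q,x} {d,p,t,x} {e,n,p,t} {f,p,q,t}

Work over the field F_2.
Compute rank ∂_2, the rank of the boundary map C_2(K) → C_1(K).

rank∂_2=28

n_0=10 n_1=40 n_2=47 n_3=19  [Z2]
∂1: piv[ad,ae,af,an,ap,aq,at,ax,du] rk=9  ker:de,df,dn,dp,dq,dt,dx,ef,en,ep,eq,et,ex,fn,fp,fq,ft,fx,np,nq,nt,nu,nx,pq,pt,pu,px,qt,qu,qx,tx
∂2: piv[ade,adf,adn,aef,aen,aeq,aet,aex,afn,anp,ant,anx,apt,aqt,dep,det,dfp,dfq,dft,dpq,dpt,dpu,dpx,dqt,dqu,dqx,dtx,fqx] rk=28  ker:def,den,dfn,dnt,efn,efp,enp,ent,enx,ept,eqt,fpq,fpt,fqt,npt,pqt,pqu,pqx,ptx
∂3: piv[adef,aden,adfn,aefn,aenx,aeqt,defp,dent,dept,dfpq,dfpt,dfqt,dpqt,dpqu,dpqx,dptx,enpt] rk=17  ker:defn,fpqt
rk∂_2=28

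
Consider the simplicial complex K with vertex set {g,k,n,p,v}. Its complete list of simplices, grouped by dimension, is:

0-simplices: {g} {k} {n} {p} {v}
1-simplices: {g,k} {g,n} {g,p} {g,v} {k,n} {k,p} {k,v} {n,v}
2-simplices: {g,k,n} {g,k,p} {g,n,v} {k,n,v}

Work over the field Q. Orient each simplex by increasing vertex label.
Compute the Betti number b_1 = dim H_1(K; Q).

b_1=0

n_0=5 n_1=8 n_2=4  [Q]
∂1: piv[gk,gn,gp,gv] rk=4  ker:kn,kp,kv,nv
∂2: piv[gkn,gkp,gnv,knv] rk=4
b_1=(8−4)−4=0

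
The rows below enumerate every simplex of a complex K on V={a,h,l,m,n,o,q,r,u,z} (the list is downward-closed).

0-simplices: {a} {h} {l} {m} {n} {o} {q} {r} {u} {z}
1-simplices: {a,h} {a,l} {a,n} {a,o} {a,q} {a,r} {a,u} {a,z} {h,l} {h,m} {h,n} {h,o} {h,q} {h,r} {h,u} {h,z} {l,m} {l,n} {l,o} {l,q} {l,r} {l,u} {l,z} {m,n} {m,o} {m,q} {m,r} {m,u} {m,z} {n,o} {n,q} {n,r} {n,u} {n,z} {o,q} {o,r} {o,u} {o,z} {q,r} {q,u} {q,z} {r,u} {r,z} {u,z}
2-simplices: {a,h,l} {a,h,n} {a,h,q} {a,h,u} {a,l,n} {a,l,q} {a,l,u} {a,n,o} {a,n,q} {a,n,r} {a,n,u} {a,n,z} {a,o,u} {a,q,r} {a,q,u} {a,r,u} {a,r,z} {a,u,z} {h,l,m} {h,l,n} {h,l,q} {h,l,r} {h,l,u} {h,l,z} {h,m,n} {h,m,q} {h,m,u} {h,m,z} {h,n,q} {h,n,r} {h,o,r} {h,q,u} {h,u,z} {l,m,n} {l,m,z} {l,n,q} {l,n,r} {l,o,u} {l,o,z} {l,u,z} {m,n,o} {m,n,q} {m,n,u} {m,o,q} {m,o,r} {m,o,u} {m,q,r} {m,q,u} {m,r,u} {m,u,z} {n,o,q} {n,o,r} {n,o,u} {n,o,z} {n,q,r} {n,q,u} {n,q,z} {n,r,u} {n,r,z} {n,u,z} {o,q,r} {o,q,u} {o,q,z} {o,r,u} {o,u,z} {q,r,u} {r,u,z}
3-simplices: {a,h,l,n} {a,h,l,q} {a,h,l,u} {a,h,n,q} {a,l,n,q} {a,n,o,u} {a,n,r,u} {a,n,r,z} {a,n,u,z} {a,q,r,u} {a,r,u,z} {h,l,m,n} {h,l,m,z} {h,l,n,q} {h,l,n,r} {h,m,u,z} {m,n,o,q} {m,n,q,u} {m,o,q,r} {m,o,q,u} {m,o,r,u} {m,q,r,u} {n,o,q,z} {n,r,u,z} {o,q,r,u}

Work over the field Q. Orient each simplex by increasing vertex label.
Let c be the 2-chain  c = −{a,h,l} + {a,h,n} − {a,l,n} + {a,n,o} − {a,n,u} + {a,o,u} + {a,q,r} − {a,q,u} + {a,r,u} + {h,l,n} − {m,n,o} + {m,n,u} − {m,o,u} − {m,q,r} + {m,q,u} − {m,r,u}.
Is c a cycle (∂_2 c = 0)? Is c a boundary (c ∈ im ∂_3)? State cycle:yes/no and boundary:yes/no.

cycle:yes boundary:no

n_0=10 n_1=44 n_2=67 n_3=25  [Q]
∂1: piv[ah,al,an,ao,aq,ar,au,az,hm] rk=9  ker:hl,hn,ho,hq,hr,hu,hz,lm,ln,lo,lq,lr,lu,lz,mn,mo,mq,mr,mu,mz,no,nq,nr,nu,nz,oq,or,ou,oz,qr,qu,qz,ru,rz,uz
∂2: piv[ahl,ahn,ahq,ahu,aln,alq,alu,ano,anq,anr,anu,anz,aou,aqr,aqu,aru,arz,auz,hlm,hlr,hlz,hmn,hmq,hmu,hmz,hnr,hor,huz,lou,loz,mno,moq,mor,mqr,nqz] rk=35  ker:hln,hlq,hlu,hnq,hqu,lmn,lmz,lnq,lnr,luz,mnq,mnu,mou,mqu,mru,muz,noq,nor,nou,noz,nqr,nqu,nru,nrz,nuz,oqr,oqu,oqz,oru,ouz,qru,ruz
∂3: piv[ahln,ahlq,ahlu,ahnq,alnq,anou,anru,anrz,anuz,aqru,aruz,hlmn,hlmz,hlnr,hmuz,mnoq,mnqu,moqr,moqu,moru,mqru,noqz] rk=22  ker:hlnq,nruz,oqru
∂2c = 0
c vs im∂3: residual ≠ 0 ⇒ not boundary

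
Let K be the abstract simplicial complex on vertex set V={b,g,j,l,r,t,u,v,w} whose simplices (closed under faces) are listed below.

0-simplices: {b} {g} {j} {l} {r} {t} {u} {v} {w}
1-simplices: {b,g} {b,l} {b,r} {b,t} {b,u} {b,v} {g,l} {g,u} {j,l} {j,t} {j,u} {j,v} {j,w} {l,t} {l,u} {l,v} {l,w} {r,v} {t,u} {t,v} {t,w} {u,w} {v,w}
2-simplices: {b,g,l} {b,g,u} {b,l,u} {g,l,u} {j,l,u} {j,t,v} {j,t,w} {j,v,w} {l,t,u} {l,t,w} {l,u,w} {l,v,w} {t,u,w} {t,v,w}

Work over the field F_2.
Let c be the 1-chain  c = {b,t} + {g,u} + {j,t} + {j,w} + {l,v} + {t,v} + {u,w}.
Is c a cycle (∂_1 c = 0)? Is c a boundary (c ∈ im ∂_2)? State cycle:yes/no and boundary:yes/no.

cycle:no boundary:no

n_0=9 n_1=23 n_2=14  [Z2]
∂1: piv[bg,bl,br,bt,bu,bv,jl,jw] rk=8  ker:gl,gu,jt,ju,jv,lt,lu,lv,lw,rv,tu,tv,tw,uw,vw
∂2: piv[bgl,bgu,blu,jlu,jtv,jtw,jvw,ltu,ltw,luw,lvw] rk=11  ker:glu,tuw,tvw
∂1c = {b} + {g} + {l} + {t}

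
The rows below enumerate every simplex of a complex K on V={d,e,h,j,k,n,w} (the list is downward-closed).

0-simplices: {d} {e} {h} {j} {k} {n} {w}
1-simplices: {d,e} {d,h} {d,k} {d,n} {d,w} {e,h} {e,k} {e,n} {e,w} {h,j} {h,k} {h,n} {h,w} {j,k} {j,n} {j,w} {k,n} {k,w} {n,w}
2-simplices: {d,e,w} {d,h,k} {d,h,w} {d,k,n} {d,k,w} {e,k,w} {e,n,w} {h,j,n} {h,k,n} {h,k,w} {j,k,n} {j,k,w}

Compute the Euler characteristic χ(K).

χ(K)=0

n_0=7 n_1=19 n_2=12
χ=+7−19+12=0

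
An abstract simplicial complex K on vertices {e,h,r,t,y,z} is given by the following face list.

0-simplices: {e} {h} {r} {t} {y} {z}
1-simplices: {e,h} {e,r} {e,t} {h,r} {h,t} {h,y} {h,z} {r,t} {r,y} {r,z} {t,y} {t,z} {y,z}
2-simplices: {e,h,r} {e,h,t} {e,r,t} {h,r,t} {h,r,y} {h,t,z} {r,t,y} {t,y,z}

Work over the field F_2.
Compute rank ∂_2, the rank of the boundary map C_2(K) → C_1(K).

rank∂_2=7

n_0=6 n_1=13 n_2=8  [Z2]
∂1: piv[eh,er,et,hy,hz] rk=5  ker:hr,ht,rt,ry,rz,ty,tz,yz
∂2: piv[ehr,eht,ert,hry,htz,rty,tyz] rk=7  ker:hrt
rk∂_2=7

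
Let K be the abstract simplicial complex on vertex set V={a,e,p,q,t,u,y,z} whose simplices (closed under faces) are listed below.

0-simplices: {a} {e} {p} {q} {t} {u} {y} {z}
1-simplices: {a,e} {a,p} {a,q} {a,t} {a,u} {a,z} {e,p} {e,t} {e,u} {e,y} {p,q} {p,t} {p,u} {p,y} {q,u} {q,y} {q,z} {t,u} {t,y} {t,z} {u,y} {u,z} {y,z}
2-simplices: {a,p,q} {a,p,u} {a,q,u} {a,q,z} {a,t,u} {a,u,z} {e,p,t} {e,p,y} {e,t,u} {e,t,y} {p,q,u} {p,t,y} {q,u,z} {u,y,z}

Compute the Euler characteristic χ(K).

χ(K)=-1

n_0=8 n_1=23 n_2=14
χ=+8−23+14=-1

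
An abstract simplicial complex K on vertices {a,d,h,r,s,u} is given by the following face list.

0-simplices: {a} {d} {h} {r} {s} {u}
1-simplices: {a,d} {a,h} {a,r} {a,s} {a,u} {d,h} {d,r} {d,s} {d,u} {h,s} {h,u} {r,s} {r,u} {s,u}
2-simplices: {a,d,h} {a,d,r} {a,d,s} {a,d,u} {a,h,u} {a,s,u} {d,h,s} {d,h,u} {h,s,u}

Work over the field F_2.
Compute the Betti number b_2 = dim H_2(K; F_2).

b_2=2

n_0=6 n_1=14 n_2=9  [Z2]
∂1: piv[ad,ah,ar,as,au] rk=5  ker:dh,dr,ds,du,hs,hu,rs,ru,su
∂2: piv[adh,adr,ads,adu,ahu,asu,dhs] rk=7  ker:dhu,hsu
b_2=(9−7)−0=2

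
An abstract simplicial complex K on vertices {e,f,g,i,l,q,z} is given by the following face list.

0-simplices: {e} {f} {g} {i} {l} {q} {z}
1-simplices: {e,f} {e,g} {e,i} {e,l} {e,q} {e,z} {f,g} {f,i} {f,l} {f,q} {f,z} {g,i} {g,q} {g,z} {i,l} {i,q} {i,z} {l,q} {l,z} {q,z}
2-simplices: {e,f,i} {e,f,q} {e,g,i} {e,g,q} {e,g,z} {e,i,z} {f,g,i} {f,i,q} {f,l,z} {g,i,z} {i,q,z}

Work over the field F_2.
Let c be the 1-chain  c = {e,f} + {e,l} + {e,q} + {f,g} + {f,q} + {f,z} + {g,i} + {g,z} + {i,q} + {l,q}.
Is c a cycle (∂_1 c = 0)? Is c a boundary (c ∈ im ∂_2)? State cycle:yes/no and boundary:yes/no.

cycle:no boundary:no

n_0=7 n_1=20 n_2=11  [Z2]
∂1: piv[ef,eg,ei,el,eq,ez] rk=6  ker:fg,fi,fl,fq,fz,gi,gq,gz,il,iq,iz,lq,lz,qz
∂2: piv[efi,efq,egi,egq,egz,eiz,fgi,fiq,flz,iqz] rk=10  ker:giz
∂1c = {e} + {g}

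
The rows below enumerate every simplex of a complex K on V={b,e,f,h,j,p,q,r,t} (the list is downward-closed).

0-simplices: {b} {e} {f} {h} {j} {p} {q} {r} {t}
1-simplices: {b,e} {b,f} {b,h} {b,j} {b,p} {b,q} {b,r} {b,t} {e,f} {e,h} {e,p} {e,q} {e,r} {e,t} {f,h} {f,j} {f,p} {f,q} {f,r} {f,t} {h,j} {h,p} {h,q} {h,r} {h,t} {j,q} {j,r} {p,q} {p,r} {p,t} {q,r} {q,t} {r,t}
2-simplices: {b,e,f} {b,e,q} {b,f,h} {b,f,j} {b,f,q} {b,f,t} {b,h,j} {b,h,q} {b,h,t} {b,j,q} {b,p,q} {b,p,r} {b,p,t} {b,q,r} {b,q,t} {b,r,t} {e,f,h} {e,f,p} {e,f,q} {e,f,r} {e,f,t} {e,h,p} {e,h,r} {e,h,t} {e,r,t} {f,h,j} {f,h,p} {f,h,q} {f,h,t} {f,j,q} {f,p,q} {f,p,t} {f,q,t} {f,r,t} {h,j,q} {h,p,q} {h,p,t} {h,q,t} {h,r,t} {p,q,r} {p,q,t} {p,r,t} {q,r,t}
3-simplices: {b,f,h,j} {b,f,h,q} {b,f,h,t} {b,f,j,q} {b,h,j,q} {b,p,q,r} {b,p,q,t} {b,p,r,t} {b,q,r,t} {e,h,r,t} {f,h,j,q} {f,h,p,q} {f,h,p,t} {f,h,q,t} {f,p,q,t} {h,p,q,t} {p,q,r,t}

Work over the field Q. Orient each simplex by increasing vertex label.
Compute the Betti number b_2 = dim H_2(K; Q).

b_2=5

n_0=9 n_1=33 n_2=43 n_3=17  [Q]
∂1: piv[be,bf,bh,bj,bp,bq,br,bt] rk=8  ker:ef,eh,ep,eq,er,et,fh,fj,fp,fq,fr,ft,hj,hp,hq,hr,ht,jq,jr,pq,pr,pt,qr,qt,rt
∂2: piv[bef,beq,bfh,bfj,bfq,bft,bhj,bhq,bht,bjq,bpq,bpr,bpt,bqr,bqt,brt,efh,efp,efr,eft,ehp,ehr,ert,fpq] rk=24  ker:efq,eht,fhj,fhp,fhq,fht,fjq,fpt,fqt,frt,hjq,hpq,hpt,hqt,hrt,pqr,pqt,prt,qrt
∂3: piv[bfhj,bfhq,bfht,bfjq,bhjq,bpqr,bpqt,bprt,bqrt,ehrt,fhpq,fhpt,fhqt,fpqt] rk=14  ker:fhjq,hpqt,pqrt
b_2=(43−24)−14=5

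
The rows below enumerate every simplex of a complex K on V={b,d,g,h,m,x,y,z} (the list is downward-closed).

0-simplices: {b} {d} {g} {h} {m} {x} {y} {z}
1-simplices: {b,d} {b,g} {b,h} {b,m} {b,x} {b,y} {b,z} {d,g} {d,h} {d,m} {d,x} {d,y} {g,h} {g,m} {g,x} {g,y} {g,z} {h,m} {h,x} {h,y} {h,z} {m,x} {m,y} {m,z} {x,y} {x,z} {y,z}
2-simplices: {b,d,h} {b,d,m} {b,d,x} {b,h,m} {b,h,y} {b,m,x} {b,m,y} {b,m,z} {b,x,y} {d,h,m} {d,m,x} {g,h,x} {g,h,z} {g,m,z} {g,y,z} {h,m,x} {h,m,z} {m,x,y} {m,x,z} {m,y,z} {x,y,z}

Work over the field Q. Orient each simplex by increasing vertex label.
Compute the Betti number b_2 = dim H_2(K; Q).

n_0=8 n_1=27 n_2=21  [Q]
∂1: piv[bd,bg,bh,bm,bx,by,bz] rk=7  ker:dg,dh,dm,dx,dy,gh,gm,gx,gy,gz,hm,hx,hy,hz,mx,my,mz,xy,xz,yz
∂2: piv[bdh,bdm,bdx,bhm,bhy,bmx,bmy,bmz,bxy,ghx,ghz,gmz,gyz,hmx,hmz,mxz,myz] rk=17  ker:dhm,dmx,mxy,xyz
b_2=(21−17)−0=4

b_2=4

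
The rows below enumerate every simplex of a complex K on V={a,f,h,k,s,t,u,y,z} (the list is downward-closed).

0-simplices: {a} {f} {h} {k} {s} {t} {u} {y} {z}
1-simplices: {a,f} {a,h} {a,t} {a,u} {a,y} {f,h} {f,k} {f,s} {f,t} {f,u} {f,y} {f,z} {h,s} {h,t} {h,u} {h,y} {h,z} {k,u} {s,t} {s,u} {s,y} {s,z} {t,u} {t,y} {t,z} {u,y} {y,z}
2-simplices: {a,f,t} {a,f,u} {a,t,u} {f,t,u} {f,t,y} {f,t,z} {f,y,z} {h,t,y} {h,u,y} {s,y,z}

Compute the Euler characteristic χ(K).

n_0=9 n_1=27 n_2=10
χ=+9−27+10=-8

χ(K)=-8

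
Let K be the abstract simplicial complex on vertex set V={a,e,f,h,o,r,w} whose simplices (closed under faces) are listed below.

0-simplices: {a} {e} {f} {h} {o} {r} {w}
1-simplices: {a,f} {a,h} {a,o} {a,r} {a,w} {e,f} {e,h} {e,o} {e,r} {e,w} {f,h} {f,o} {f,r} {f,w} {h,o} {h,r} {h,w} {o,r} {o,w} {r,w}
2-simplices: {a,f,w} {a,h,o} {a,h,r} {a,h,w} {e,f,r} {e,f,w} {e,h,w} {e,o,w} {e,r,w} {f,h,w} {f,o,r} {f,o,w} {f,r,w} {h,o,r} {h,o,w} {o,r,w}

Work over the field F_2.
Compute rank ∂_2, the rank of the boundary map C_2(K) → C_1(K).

rank∂_2=14

n_0=7 n_1=20 n_2=16  [Z2]
∂1: piv[af,ah,ao,ar,aw,ef] rk=6  ker:eh,eo,er,ew,fh,fo,fr,fw,ho,hr,hw,or,ow,rw
∂2: piv[afw,aho,ahr,ahw,efr,efw,ehw,eow,erw,fhw,for,fow,hor,how] rk=14  ker:frw,orw
rk∂_2=14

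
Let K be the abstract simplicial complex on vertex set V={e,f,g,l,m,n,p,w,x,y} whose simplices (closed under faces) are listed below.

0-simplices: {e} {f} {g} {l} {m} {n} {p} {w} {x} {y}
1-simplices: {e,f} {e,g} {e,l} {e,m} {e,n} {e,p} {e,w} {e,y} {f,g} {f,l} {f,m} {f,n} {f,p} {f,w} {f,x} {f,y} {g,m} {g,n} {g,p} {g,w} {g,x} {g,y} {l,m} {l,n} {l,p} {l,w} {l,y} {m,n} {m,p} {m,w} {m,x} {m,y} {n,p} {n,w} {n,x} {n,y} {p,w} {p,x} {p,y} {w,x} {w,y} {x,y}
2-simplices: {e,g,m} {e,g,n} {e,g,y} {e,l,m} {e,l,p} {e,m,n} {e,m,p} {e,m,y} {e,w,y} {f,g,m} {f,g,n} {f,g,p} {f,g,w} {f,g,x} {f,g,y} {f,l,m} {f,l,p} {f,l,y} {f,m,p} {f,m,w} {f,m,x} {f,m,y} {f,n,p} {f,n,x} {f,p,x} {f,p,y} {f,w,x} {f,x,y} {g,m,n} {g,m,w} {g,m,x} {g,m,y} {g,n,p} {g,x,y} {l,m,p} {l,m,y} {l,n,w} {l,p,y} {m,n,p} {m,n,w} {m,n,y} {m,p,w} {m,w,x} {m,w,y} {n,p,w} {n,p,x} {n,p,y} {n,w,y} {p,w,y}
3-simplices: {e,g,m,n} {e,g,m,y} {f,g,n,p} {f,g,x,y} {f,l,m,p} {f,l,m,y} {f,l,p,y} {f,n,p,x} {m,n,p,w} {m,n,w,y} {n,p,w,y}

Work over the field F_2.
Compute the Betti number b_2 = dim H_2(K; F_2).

n_0=10 n_1=42 n_2=49 n_3=11  [Z2]
∂1: piv[ef,eg,el,em,en,ep,ew,ey,fx] rk=9  ker:fg,fl,fm,fn,fp,fw,fy,gm,gn,gp,gw,gx,gy,lm,ln,lp,lw,ly,mn,mp,mw,mx,my,np,nw,nx,ny,pw,px,py,wx,wy,xy
∂2: piv[egm,egn,egy,elm,elp,emn,emp,emy,ewy,fgm,fgn,fgp,fgw,fgx,fgy,flm,flp,fly,fmw,fmx,fnp,fnx,fpx,fpy,fwx,fxy,lnw,mnw,mny,mpw,mwy] rk=31  ker:fmp,fmy,gmn,gmw,gmx,gmy,gnp,gxy,lmp,lmy,lpy,mnp,mwx,npw,npx,npy,nwy,pwy
∂3: piv[egmn,egmy,fgnp,fgxy,flmp,flmy,flpy,fnpx,mnpw,mnwy,npwy] rk=11
b_2=(49−31)−11=7

b_2=7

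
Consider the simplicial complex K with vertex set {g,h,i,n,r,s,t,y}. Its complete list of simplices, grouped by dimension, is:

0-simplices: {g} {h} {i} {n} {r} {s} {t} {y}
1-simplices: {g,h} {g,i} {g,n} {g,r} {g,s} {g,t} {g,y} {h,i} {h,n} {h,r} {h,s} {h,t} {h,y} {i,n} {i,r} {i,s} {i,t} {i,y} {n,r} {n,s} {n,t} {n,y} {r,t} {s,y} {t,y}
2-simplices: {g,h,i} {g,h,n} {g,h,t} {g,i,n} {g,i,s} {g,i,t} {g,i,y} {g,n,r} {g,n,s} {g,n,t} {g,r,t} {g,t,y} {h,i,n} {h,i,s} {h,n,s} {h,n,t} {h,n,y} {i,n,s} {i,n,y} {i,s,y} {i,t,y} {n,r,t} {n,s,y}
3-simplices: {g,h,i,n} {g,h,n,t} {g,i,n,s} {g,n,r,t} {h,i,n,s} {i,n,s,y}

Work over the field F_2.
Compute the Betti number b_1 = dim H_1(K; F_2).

n_0=8 n_1=25 n_2=23 n_3=6  [Z2]
∂1: piv[gh,gi,gn,gr,gs,gt,gy] rk=7  ker:hi,hn,hr,hs,ht,hy,in,ir,is,it,iy,nr,ns,nt,ny,rt,sy,ty
∂2: piv[ghi,ghn,ght,gin,gis,git,giy,gnr,gns,gnt,grt,gty,his,hny,iny,isy] rk=16  ker:hin,hns,hnt,ins,ity,nrt,nsy
∂3: piv[ghin,ghnt,gins,gnrt,hins,insy] rk=6
b_1=(25−7)−16=2

b_1=2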